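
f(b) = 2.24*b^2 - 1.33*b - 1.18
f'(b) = 4.48*b - 1.33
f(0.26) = -1.37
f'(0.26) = -0.17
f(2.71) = 11.67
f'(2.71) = 10.81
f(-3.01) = 23.12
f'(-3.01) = -14.81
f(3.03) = 15.36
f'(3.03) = 12.24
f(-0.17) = -0.89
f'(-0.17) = -2.09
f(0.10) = -1.29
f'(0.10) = -0.88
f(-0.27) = -0.66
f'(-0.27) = -2.54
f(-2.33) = 14.08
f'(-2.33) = -11.77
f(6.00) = 71.48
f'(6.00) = 25.55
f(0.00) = -1.18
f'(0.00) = -1.33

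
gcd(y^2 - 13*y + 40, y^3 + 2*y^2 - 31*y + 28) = 1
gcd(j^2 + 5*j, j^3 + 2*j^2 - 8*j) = j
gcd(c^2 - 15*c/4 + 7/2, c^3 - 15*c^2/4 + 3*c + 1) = c - 2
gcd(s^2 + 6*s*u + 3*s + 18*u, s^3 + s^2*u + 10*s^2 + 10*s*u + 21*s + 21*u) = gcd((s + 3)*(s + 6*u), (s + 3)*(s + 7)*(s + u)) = s + 3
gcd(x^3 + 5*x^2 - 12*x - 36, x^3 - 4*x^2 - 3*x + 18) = x^2 - x - 6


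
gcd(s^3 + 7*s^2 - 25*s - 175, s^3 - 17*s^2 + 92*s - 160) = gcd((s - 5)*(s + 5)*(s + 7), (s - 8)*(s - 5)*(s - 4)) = s - 5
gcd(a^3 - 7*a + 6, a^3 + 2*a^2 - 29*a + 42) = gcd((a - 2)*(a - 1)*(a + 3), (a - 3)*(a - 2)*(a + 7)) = a - 2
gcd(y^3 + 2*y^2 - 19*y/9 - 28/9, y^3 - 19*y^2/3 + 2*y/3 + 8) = y^2 - y/3 - 4/3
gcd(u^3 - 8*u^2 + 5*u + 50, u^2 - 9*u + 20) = u - 5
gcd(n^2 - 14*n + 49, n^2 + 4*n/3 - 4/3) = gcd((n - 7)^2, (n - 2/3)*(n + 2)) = 1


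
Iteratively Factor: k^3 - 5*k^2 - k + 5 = (k - 1)*(k^2 - 4*k - 5) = (k - 1)*(k + 1)*(k - 5)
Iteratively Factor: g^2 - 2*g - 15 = (g - 5)*(g + 3)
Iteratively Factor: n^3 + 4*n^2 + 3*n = (n + 3)*(n^2 + n) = n*(n + 3)*(n + 1)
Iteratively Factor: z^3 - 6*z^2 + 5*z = (z - 1)*(z^2 - 5*z) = z*(z - 1)*(z - 5)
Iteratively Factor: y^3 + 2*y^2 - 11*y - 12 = (y - 3)*(y^2 + 5*y + 4) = (y - 3)*(y + 1)*(y + 4)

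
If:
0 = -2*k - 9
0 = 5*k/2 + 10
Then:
No Solution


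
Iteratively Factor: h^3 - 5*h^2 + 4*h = (h - 4)*(h^2 - h) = h*(h - 4)*(h - 1)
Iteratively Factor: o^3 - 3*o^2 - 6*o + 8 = (o - 4)*(o^2 + o - 2) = (o - 4)*(o - 1)*(o + 2)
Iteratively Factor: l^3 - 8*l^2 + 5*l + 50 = (l + 2)*(l^2 - 10*l + 25) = (l - 5)*(l + 2)*(l - 5)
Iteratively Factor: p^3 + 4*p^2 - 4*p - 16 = (p - 2)*(p^2 + 6*p + 8) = (p - 2)*(p + 4)*(p + 2)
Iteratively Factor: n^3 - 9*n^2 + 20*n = (n)*(n^2 - 9*n + 20) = n*(n - 4)*(n - 5)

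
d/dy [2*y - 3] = 2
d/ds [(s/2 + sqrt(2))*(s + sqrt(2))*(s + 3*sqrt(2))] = 3*s^2/2 + 6*sqrt(2)*s + 11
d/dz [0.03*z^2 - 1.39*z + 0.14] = 0.06*z - 1.39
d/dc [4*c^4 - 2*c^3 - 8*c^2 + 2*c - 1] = 16*c^3 - 6*c^2 - 16*c + 2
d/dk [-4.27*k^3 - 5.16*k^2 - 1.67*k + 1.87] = -12.81*k^2 - 10.32*k - 1.67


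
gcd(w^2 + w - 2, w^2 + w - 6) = 1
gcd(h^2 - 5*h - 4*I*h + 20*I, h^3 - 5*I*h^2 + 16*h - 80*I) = h - 4*I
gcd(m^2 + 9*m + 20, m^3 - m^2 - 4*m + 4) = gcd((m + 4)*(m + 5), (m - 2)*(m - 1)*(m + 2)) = 1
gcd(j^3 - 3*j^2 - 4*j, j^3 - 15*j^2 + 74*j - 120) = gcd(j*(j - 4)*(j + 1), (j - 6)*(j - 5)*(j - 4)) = j - 4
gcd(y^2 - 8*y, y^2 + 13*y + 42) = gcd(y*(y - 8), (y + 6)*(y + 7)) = 1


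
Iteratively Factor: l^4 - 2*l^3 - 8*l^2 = (l)*(l^3 - 2*l^2 - 8*l) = l*(l - 4)*(l^2 + 2*l) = l^2*(l - 4)*(l + 2)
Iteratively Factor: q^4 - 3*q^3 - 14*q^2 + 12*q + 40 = (q - 2)*(q^3 - q^2 - 16*q - 20) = (q - 2)*(q + 2)*(q^2 - 3*q - 10) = (q - 2)*(q + 2)^2*(q - 5)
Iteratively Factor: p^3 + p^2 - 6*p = (p)*(p^2 + p - 6) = p*(p - 2)*(p + 3)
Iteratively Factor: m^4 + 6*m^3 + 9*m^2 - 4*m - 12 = (m + 3)*(m^3 + 3*m^2 - 4) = (m - 1)*(m + 3)*(m^2 + 4*m + 4) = (m - 1)*(m + 2)*(m + 3)*(m + 2)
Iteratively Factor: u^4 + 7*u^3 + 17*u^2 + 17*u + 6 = (u + 1)*(u^3 + 6*u^2 + 11*u + 6) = (u + 1)*(u + 2)*(u^2 + 4*u + 3) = (u + 1)^2*(u + 2)*(u + 3)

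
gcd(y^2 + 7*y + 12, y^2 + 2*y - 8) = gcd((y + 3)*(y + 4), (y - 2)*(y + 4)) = y + 4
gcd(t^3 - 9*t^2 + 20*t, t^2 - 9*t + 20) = t^2 - 9*t + 20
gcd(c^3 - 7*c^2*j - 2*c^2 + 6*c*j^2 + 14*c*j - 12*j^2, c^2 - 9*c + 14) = c - 2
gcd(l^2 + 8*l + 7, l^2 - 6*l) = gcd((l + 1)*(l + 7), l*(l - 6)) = 1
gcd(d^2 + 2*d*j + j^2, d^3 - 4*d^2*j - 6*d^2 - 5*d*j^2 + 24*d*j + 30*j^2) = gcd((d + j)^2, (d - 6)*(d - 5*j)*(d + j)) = d + j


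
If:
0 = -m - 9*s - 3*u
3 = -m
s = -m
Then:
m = -3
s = 3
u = -8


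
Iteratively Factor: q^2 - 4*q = (q)*(q - 4)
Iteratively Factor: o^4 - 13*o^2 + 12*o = (o + 4)*(o^3 - 4*o^2 + 3*o) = (o - 3)*(o + 4)*(o^2 - o) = o*(o - 3)*(o + 4)*(o - 1)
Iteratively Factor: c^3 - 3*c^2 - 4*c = (c - 4)*(c^2 + c) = (c - 4)*(c + 1)*(c)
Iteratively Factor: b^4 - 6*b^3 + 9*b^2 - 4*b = (b - 4)*(b^3 - 2*b^2 + b) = b*(b - 4)*(b^2 - 2*b + 1) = b*(b - 4)*(b - 1)*(b - 1)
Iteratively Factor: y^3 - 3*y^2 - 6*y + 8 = (y + 2)*(y^2 - 5*y + 4) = (y - 1)*(y + 2)*(y - 4)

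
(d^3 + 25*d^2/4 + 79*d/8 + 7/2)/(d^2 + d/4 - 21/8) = (2*d^2 + 9*d + 4)/(2*d - 3)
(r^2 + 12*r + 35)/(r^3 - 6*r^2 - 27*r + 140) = (r + 7)/(r^2 - 11*r + 28)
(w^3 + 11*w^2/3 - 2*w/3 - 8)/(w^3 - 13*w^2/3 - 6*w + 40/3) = (w + 3)/(w - 5)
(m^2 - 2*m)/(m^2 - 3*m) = (m - 2)/(m - 3)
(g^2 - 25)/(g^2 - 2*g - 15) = (g + 5)/(g + 3)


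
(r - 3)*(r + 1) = r^2 - 2*r - 3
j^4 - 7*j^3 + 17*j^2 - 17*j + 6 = (j - 3)*(j - 2)*(j - 1)^2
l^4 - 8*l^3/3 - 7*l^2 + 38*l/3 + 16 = (l - 3)*(l - 8/3)*(l + 1)*(l + 2)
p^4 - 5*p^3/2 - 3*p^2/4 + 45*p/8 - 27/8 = (p - 3/2)^2*(p - 1)*(p + 3/2)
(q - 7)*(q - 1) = q^2 - 8*q + 7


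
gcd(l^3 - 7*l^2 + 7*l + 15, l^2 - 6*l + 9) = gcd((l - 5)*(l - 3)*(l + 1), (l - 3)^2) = l - 3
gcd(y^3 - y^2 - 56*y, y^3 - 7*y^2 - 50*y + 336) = y^2 - y - 56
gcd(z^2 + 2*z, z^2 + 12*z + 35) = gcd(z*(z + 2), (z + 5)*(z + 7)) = 1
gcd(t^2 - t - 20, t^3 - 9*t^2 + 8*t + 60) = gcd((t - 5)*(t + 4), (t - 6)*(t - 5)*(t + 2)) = t - 5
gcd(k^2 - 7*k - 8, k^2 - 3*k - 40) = k - 8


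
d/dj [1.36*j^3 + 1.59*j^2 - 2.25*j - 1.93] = 4.08*j^2 + 3.18*j - 2.25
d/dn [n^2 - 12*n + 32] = 2*n - 12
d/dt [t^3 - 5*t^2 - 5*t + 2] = 3*t^2 - 10*t - 5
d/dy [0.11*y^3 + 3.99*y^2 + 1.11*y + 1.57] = 0.33*y^2 + 7.98*y + 1.11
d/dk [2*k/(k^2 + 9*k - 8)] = 2*(-k^2 - 8)/(k^4 + 18*k^3 + 65*k^2 - 144*k + 64)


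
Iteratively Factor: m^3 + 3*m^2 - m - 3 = (m - 1)*(m^2 + 4*m + 3) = (m - 1)*(m + 3)*(m + 1)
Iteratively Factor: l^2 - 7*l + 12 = (l - 4)*(l - 3)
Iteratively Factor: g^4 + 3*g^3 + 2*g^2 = (g)*(g^3 + 3*g^2 + 2*g) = g*(g + 2)*(g^2 + g) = g^2*(g + 2)*(g + 1)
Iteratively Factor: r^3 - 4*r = (r + 2)*(r^2 - 2*r) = (r - 2)*(r + 2)*(r)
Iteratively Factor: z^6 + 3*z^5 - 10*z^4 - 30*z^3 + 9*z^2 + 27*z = (z + 3)*(z^5 - 10*z^3 + 9*z) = (z - 1)*(z + 3)*(z^4 + z^3 - 9*z^2 - 9*z) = (z - 1)*(z + 1)*(z + 3)*(z^3 - 9*z) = (z - 3)*(z - 1)*(z + 1)*(z + 3)*(z^2 + 3*z) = z*(z - 3)*(z - 1)*(z + 1)*(z + 3)*(z + 3)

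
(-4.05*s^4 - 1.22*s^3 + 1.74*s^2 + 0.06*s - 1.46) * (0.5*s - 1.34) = -2.025*s^5 + 4.817*s^4 + 2.5048*s^3 - 2.3016*s^2 - 0.8104*s + 1.9564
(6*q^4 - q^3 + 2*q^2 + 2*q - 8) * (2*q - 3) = 12*q^5 - 20*q^4 + 7*q^3 - 2*q^2 - 22*q + 24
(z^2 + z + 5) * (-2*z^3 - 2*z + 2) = -2*z^5 - 2*z^4 - 12*z^3 - 8*z + 10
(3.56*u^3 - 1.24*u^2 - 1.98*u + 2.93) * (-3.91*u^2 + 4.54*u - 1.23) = -13.9196*u^5 + 21.0108*u^4 - 2.2666*u^3 - 18.9203*u^2 + 15.7376*u - 3.6039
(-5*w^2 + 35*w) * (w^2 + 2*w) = -5*w^4 + 25*w^3 + 70*w^2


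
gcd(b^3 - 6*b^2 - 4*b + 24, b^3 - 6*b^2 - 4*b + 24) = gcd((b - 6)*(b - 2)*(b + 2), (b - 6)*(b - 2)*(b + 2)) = b^3 - 6*b^2 - 4*b + 24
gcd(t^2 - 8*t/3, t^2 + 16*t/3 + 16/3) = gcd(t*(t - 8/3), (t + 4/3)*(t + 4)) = 1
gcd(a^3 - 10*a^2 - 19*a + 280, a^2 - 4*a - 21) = a - 7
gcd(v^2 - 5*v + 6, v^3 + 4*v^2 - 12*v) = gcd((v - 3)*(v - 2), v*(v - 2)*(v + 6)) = v - 2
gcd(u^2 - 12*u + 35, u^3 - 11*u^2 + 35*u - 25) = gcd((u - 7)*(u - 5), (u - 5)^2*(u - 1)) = u - 5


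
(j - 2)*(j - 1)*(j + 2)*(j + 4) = j^4 + 3*j^3 - 8*j^2 - 12*j + 16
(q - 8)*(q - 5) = q^2 - 13*q + 40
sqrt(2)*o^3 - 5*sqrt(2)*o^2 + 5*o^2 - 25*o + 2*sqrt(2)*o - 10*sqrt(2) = (o - 5)*(o + 2*sqrt(2))*(sqrt(2)*o + 1)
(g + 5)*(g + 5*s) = g^2 + 5*g*s + 5*g + 25*s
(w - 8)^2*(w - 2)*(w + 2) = w^4 - 16*w^3 + 60*w^2 + 64*w - 256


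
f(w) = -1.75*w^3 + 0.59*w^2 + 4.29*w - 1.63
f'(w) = -5.25*w^2 + 1.18*w + 4.29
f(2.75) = -21.77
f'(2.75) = -32.17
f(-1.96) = 5.40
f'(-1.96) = -18.19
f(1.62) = -0.57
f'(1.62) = -7.58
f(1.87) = -2.99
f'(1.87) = -11.86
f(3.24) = -41.06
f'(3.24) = -47.00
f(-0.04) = -1.80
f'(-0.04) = 4.23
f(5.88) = -311.78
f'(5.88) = -170.29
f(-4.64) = 165.99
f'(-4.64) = -114.22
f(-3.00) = 38.06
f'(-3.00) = -46.50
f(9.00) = -1190.98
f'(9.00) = -410.34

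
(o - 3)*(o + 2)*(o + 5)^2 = o^4 + 9*o^3 + 9*o^2 - 85*o - 150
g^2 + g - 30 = (g - 5)*(g + 6)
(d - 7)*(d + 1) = d^2 - 6*d - 7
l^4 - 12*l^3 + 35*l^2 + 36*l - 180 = (l - 6)*(l - 5)*(l - 3)*(l + 2)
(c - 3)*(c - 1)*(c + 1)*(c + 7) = c^4 + 4*c^3 - 22*c^2 - 4*c + 21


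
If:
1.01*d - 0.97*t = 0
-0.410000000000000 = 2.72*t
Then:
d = -0.14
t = -0.15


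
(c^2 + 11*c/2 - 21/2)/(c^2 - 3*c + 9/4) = 2*(c + 7)/(2*c - 3)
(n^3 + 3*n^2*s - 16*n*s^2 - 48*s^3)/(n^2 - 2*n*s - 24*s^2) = (-n^2 + n*s + 12*s^2)/(-n + 6*s)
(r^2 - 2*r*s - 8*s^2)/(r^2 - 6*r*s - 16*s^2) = (r - 4*s)/(r - 8*s)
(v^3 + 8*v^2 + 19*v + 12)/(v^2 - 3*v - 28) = (v^2 + 4*v + 3)/(v - 7)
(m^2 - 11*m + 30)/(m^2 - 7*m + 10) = (m - 6)/(m - 2)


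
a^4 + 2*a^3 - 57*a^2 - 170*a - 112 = (a - 8)*(a + 1)*(a + 2)*(a + 7)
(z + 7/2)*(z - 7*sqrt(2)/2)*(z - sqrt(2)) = z^3 - 9*sqrt(2)*z^2/2 + 7*z^2/2 - 63*sqrt(2)*z/4 + 7*z + 49/2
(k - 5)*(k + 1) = k^2 - 4*k - 5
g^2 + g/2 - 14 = (g - 7/2)*(g + 4)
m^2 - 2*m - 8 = (m - 4)*(m + 2)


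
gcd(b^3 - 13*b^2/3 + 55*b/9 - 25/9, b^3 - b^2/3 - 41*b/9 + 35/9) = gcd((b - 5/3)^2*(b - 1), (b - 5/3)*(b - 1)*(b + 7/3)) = b^2 - 8*b/3 + 5/3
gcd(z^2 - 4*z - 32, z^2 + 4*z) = z + 4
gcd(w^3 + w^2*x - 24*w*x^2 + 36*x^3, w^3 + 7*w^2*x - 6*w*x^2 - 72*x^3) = -w^2 - 3*w*x + 18*x^2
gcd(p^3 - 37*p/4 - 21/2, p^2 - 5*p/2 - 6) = p + 3/2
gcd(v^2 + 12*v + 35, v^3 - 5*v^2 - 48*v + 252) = v + 7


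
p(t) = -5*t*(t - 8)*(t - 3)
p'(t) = -5*t*(t - 8) - 5*t*(t - 3) - 5*(t - 8)*(t - 3) = -15*t^2 + 110*t - 120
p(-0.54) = 81.63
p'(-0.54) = -183.77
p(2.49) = -34.99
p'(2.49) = 60.90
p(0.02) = -2.38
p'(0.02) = -117.81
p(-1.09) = 202.62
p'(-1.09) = -257.72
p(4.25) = 99.61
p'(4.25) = 76.56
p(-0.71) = 114.72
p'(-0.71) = -205.66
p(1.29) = -74.01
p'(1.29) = -3.06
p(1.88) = -64.43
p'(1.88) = 33.78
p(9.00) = -270.00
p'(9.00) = -345.00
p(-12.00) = 18000.00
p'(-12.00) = -3600.00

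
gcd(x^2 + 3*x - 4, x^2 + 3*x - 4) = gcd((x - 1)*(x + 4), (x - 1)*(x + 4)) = x^2 + 3*x - 4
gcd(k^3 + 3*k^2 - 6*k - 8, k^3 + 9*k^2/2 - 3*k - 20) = k^2 + 2*k - 8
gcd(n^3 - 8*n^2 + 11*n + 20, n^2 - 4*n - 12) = 1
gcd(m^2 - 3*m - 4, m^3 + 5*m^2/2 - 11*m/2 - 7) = m + 1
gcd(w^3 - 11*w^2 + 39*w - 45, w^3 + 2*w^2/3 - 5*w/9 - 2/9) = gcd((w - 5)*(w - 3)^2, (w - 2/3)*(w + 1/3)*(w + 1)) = 1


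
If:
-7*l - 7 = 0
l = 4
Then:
No Solution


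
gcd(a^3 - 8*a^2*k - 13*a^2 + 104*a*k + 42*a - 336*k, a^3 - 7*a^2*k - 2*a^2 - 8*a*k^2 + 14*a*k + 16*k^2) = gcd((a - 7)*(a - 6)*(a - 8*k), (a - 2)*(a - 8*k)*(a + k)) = a - 8*k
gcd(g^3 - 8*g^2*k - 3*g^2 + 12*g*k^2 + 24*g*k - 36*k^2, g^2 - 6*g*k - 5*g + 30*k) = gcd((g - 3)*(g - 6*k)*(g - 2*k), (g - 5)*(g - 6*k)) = g - 6*k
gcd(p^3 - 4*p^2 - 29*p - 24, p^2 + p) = p + 1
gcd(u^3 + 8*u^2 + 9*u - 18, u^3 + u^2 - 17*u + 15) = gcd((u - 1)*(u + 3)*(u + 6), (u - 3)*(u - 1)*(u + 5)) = u - 1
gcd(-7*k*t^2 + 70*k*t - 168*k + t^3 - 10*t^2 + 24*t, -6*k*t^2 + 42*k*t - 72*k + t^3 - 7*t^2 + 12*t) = t - 4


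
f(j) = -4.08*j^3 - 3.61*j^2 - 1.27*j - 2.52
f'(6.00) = -485.23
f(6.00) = -1021.38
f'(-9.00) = -927.73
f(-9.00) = 2690.82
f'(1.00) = -20.73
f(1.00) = -11.48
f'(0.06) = -1.75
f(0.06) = -2.61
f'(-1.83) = -29.05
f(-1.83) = 12.72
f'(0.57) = -9.36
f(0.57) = -5.17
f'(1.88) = -58.10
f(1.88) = -44.78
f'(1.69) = -48.43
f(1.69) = -34.67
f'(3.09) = -140.45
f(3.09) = -161.29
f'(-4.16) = -183.06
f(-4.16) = 234.01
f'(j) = -12.24*j^2 - 7.22*j - 1.27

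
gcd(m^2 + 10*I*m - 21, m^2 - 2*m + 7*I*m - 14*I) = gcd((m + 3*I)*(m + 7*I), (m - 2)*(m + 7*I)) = m + 7*I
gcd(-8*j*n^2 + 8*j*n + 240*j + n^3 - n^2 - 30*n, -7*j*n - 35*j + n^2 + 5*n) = n + 5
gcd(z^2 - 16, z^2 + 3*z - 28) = z - 4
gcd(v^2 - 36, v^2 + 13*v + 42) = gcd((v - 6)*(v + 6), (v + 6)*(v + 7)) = v + 6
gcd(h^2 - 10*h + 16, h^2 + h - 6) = h - 2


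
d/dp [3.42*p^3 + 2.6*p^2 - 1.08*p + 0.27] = 10.26*p^2 + 5.2*p - 1.08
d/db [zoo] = 0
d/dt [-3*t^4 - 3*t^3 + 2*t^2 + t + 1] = -12*t^3 - 9*t^2 + 4*t + 1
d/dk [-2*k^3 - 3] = -6*k^2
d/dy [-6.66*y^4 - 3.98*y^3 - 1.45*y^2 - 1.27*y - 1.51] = -26.64*y^3 - 11.94*y^2 - 2.9*y - 1.27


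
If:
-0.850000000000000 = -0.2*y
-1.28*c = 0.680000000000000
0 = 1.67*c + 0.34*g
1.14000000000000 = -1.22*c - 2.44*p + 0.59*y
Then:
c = -0.53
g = 2.61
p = 0.83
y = 4.25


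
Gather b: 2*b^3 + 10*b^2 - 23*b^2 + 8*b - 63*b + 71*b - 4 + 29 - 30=2*b^3 - 13*b^2 + 16*b - 5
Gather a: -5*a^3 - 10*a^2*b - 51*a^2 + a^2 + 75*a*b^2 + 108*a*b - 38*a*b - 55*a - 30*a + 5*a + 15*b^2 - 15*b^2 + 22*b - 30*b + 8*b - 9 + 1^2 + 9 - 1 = -5*a^3 + a^2*(-10*b - 50) + a*(75*b^2 + 70*b - 80)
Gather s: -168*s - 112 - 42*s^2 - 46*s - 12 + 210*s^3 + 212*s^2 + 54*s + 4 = 210*s^3 + 170*s^2 - 160*s - 120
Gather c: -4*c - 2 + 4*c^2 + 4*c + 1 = 4*c^2 - 1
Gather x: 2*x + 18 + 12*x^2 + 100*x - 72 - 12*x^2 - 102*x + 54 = 0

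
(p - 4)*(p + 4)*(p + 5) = p^3 + 5*p^2 - 16*p - 80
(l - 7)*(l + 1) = l^2 - 6*l - 7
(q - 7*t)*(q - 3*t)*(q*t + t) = q^3*t - 10*q^2*t^2 + q^2*t + 21*q*t^3 - 10*q*t^2 + 21*t^3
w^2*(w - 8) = w^3 - 8*w^2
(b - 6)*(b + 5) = b^2 - b - 30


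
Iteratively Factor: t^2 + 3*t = (t + 3)*(t)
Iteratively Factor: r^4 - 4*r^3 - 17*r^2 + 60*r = (r)*(r^3 - 4*r^2 - 17*r + 60) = r*(r - 3)*(r^2 - r - 20) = r*(r - 5)*(r - 3)*(r + 4)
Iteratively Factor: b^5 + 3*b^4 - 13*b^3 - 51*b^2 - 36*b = (b)*(b^4 + 3*b^3 - 13*b^2 - 51*b - 36) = b*(b + 3)*(b^3 - 13*b - 12) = b*(b + 3)^2*(b^2 - 3*b - 4) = b*(b + 1)*(b + 3)^2*(b - 4)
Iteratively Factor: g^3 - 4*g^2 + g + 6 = (g - 2)*(g^2 - 2*g - 3) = (g - 2)*(g + 1)*(g - 3)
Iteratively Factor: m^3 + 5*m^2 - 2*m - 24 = (m + 4)*(m^2 + m - 6) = (m - 2)*(m + 4)*(m + 3)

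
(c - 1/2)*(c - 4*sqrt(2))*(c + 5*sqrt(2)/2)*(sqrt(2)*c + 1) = sqrt(2)*c^4 - 2*c^3 - sqrt(2)*c^3/2 - 43*sqrt(2)*c^2/2 + c^2 - 20*c + 43*sqrt(2)*c/4 + 10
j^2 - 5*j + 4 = (j - 4)*(j - 1)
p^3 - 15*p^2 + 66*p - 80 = (p - 8)*(p - 5)*(p - 2)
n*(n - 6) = n^2 - 6*n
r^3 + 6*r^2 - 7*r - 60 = (r - 3)*(r + 4)*(r + 5)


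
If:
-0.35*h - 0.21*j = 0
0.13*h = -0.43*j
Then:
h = 0.00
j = 0.00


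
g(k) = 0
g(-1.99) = 0.00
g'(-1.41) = 0.00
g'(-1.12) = 0.00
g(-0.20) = 0.00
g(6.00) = 0.00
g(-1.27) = 0.00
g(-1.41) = 0.00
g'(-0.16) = 0.00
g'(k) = 0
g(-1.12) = 0.00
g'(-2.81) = 0.00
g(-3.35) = 0.00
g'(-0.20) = 0.00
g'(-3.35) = 0.00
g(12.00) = 0.00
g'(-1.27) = 0.00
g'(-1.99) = 0.00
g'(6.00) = 0.00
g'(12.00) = 0.00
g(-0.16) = 0.00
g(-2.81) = 0.00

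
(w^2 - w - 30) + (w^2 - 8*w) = 2*w^2 - 9*w - 30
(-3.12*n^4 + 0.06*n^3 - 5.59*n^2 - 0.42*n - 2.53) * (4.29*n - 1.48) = -13.3848*n^5 + 4.875*n^4 - 24.0699*n^3 + 6.4714*n^2 - 10.2321*n + 3.7444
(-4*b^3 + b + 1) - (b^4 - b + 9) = -b^4 - 4*b^3 + 2*b - 8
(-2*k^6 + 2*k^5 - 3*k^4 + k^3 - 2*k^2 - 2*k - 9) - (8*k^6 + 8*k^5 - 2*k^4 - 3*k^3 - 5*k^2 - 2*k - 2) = -10*k^6 - 6*k^5 - k^4 + 4*k^3 + 3*k^2 - 7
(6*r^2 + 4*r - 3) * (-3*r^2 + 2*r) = -18*r^4 + 17*r^2 - 6*r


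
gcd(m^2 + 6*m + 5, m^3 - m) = m + 1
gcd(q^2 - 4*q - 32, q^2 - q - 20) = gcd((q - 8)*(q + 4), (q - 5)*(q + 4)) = q + 4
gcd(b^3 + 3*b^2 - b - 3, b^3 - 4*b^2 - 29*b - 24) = b^2 + 4*b + 3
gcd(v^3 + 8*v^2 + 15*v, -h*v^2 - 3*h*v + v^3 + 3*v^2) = v^2 + 3*v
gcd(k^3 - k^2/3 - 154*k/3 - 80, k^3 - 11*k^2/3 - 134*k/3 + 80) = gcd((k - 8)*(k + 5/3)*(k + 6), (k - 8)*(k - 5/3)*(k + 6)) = k^2 - 2*k - 48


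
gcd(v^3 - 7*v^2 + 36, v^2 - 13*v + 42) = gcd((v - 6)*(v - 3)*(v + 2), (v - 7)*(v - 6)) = v - 6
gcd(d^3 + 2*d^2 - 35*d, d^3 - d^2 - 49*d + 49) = d + 7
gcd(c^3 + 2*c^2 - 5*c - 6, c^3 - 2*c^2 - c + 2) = c^2 - c - 2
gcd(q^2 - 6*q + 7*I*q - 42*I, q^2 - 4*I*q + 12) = 1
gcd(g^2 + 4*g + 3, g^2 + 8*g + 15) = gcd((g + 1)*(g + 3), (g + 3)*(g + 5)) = g + 3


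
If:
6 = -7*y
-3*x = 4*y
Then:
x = 8/7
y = -6/7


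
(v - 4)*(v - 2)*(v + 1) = v^3 - 5*v^2 + 2*v + 8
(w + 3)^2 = w^2 + 6*w + 9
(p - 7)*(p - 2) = p^2 - 9*p + 14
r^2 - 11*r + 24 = (r - 8)*(r - 3)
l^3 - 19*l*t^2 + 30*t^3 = (l - 3*t)*(l - 2*t)*(l + 5*t)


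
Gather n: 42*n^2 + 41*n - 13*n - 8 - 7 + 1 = 42*n^2 + 28*n - 14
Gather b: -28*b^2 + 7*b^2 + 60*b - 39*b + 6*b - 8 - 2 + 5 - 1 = -21*b^2 + 27*b - 6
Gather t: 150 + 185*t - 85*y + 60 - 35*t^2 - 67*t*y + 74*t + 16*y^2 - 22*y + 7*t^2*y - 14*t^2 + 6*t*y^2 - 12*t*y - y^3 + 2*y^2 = t^2*(7*y - 49) + t*(6*y^2 - 79*y + 259) - y^3 + 18*y^2 - 107*y + 210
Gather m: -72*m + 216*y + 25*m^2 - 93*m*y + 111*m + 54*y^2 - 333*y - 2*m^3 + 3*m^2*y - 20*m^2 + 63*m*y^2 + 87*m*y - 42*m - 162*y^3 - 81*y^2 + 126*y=-2*m^3 + m^2*(3*y + 5) + m*(63*y^2 - 6*y - 3) - 162*y^3 - 27*y^2 + 9*y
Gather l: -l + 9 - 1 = 8 - l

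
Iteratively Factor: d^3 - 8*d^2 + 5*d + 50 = (d + 2)*(d^2 - 10*d + 25) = (d - 5)*(d + 2)*(d - 5)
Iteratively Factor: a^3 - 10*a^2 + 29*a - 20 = (a - 5)*(a^2 - 5*a + 4) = (a - 5)*(a - 1)*(a - 4)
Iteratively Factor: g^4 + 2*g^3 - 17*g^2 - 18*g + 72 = (g - 3)*(g^3 + 5*g^2 - 2*g - 24) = (g - 3)*(g + 4)*(g^2 + g - 6) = (g - 3)*(g + 3)*(g + 4)*(g - 2)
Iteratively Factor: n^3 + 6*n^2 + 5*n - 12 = (n + 4)*(n^2 + 2*n - 3) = (n + 3)*(n + 4)*(n - 1)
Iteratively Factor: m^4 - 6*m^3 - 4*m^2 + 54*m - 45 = (m - 5)*(m^3 - m^2 - 9*m + 9) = (m - 5)*(m - 1)*(m^2 - 9) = (m - 5)*(m - 1)*(m + 3)*(m - 3)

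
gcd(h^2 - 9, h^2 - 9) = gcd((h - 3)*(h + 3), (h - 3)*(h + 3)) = h^2 - 9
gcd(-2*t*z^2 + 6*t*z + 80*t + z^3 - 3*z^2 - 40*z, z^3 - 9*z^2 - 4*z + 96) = z - 8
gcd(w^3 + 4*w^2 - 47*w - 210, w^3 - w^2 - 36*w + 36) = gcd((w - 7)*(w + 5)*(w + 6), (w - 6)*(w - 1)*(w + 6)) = w + 6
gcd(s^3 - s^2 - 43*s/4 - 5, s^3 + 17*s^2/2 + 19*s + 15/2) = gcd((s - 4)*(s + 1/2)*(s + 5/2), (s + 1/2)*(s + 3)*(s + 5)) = s + 1/2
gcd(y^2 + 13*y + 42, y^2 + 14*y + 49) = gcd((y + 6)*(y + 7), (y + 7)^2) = y + 7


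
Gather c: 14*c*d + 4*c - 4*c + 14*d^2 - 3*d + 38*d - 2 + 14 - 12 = 14*c*d + 14*d^2 + 35*d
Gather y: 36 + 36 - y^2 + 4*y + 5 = -y^2 + 4*y + 77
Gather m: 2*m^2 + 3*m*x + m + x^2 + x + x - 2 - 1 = 2*m^2 + m*(3*x + 1) + x^2 + 2*x - 3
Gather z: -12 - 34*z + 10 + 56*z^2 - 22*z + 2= 56*z^2 - 56*z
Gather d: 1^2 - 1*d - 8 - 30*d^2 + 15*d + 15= -30*d^2 + 14*d + 8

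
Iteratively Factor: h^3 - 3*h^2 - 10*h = (h + 2)*(h^2 - 5*h) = (h - 5)*(h + 2)*(h)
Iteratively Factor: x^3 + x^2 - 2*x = (x)*(x^2 + x - 2) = x*(x + 2)*(x - 1)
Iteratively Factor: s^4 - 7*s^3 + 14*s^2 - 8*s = (s)*(s^3 - 7*s^2 + 14*s - 8) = s*(s - 4)*(s^2 - 3*s + 2) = s*(s - 4)*(s - 1)*(s - 2)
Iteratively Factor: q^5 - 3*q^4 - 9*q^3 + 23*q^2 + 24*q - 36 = (q - 3)*(q^4 - 9*q^2 - 4*q + 12) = (q - 3)*(q - 1)*(q^3 + q^2 - 8*q - 12) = (q - 3)*(q - 1)*(q + 2)*(q^2 - q - 6) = (q - 3)^2*(q - 1)*(q + 2)*(q + 2)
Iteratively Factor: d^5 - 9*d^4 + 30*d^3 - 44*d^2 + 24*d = (d - 2)*(d^4 - 7*d^3 + 16*d^2 - 12*d) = (d - 2)^2*(d^3 - 5*d^2 + 6*d) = (d - 2)^3*(d^2 - 3*d) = (d - 3)*(d - 2)^3*(d)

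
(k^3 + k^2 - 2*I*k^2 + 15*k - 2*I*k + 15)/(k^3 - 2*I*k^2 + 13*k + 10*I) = (k^2 + k*(1 + 3*I) + 3*I)/(k^2 + 3*I*k - 2)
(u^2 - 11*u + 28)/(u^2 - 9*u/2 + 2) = 2*(u - 7)/(2*u - 1)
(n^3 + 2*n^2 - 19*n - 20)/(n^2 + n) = n + 1 - 20/n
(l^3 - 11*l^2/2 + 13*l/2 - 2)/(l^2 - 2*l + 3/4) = 2*(l^2 - 5*l + 4)/(2*l - 3)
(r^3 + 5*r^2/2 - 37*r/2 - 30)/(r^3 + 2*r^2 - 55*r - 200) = (r^2 - 5*r/2 - 6)/(r^2 - 3*r - 40)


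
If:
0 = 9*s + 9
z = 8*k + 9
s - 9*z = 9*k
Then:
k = -82/81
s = -1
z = 73/81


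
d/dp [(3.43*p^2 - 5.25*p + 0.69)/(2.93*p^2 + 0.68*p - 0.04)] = (17.7149*p^2 - 4.3178*p - 0.2592)/(8.5849*p^4 + 3.9848*p^3 + 0.228*p^2 - 0.0544*p + 0.0016)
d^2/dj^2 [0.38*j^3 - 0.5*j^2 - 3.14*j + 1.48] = 2.28*j - 1.0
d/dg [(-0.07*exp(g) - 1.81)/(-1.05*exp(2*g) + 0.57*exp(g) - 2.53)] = (-0.0735*exp(2*g) - 3.801*exp(g) + 1.2088)*exp(g)/(1.1025*exp(4*g) - 1.197*exp(3*g) + 5.6379*exp(2*g) - 2.8842*exp(g) + 6.4009)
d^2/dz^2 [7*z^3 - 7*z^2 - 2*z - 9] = 42*z - 14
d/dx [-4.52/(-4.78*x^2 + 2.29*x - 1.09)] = (10.3508 - 43.2112*x)/(4.78*x^2 - 2.29*x + 1.09)^2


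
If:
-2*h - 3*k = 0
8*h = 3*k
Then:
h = 0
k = 0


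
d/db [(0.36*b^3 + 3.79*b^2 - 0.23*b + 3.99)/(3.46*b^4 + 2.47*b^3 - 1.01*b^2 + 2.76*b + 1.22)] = (-1.2456*b^6 - 26.2268*b^5 - 7.3375*b^4 - 52.0982*b^3 - 18.0202*b^2 + 17.3074*b - 11.293)/(11.9716*b^8 + 17.0924*b^7 - 0.888299999999999*b^6 + 14.1098*b^5 + 23.0969*b^4 + 0.451600000000001*b^3 + 5.1532*b^2 + 6.7344*b + 1.4884)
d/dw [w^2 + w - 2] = 2*w + 1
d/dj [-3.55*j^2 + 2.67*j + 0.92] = 2.67 - 7.1*j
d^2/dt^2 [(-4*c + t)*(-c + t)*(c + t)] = -8*c + 6*t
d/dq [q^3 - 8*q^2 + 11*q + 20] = 3*q^2 - 16*q + 11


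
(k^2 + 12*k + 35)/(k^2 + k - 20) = (k + 7)/(k - 4)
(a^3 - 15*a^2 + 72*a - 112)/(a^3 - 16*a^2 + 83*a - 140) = (a - 4)/(a - 5)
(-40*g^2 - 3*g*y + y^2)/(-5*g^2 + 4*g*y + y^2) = (-8*g + y)/(-g + y)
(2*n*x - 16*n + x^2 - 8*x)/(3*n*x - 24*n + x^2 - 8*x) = (2*n + x)/(3*n + x)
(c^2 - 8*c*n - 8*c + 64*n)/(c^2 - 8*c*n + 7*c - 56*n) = (c - 8)/(c + 7)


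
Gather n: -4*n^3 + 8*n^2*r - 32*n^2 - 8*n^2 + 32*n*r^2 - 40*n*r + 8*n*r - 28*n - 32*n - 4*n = -4*n^3 + n^2*(8*r - 40) + n*(32*r^2 - 32*r - 64)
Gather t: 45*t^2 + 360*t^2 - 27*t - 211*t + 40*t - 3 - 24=405*t^2 - 198*t - 27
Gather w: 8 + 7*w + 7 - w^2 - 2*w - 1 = -w^2 + 5*w + 14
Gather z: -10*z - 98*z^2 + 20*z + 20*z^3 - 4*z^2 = 20*z^3 - 102*z^2 + 10*z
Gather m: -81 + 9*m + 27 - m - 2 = 8*m - 56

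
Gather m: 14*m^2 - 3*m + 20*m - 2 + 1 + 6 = 14*m^2 + 17*m + 5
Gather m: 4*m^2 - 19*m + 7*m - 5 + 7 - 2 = 4*m^2 - 12*m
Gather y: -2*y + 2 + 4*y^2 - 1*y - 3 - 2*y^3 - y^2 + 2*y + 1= -2*y^3 + 3*y^2 - y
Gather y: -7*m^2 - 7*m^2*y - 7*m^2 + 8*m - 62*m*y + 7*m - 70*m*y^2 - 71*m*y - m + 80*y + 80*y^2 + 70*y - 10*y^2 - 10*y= -14*m^2 + 14*m + y^2*(70 - 70*m) + y*(-7*m^2 - 133*m + 140)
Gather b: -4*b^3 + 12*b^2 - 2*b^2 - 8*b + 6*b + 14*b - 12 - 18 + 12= -4*b^3 + 10*b^2 + 12*b - 18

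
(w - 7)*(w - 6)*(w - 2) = w^3 - 15*w^2 + 68*w - 84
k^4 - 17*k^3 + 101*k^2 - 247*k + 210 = (k - 7)*(k - 5)*(k - 3)*(k - 2)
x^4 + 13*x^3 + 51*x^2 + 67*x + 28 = (x + 1)^2*(x + 4)*(x + 7)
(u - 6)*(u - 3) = u^2 - 9*u + 18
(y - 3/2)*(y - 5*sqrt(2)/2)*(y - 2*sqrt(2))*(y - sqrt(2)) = y^4 - 11*sqrt(2)*y^3/2 - 3*y^3/2 + 33*sqrt(2)*y^2/4 + 19*y^2 - 57*y/2 - 10*sqrt(2)*y + 15*sqrt(2)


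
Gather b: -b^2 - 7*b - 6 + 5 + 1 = -b^2 - 7*b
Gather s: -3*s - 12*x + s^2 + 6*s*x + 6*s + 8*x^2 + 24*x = s^2 + s*(6*x + 3) + 8*x^2 + 12*x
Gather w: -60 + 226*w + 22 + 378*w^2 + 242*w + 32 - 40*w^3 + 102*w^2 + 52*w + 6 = -40*w^3 + 480*w^2 + 520*w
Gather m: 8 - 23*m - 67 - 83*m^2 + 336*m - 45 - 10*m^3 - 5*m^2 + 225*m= -10*m^3 - 88*m^2 + 538*m - 104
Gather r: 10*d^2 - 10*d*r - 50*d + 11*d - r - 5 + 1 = 10*d^2 - 39*d + r*(-10*d - 1) - 4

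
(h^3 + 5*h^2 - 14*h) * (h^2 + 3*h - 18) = h^5 + 8*h^4 - 17*h^3 - 132*h^2 + 252*h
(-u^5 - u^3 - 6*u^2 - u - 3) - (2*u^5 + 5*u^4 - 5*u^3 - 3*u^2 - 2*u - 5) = -3*u^5 - 5*u^4 + 4*u^3 - 3*u^2 + u + 2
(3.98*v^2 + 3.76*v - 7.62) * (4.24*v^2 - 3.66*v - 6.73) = 16.8752*v^4 + 1.3756*v^3 - 72.8558*v^2 + 2.5844*v + 51.2826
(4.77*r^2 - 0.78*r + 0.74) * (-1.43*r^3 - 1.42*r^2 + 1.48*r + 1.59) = -6.8211*r^5 - 5.658*r^4 + 7.109*r^3 + 5.3791*r^2 - 0.145*r + 1.1766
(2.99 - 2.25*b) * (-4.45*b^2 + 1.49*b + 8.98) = 10.0125*b^3 - 16.658*b^2 - 15.7499*b + 26.8502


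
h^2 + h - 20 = (h - 4)*(h + 5)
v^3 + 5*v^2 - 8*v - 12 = (v - 2)*(v + 1)*(v + 6)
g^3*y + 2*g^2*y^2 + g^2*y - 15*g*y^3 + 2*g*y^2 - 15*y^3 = (g - 3*y)*(g + 5*y)*(g*y + y)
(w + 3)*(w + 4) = w^2 + 7*w + 12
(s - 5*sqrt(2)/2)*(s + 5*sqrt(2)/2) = s^2 - 25/2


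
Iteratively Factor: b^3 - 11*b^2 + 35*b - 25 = (b - 1)*(b^2 - 10*b + 25) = (b - 5)*(b - 1)*(b - 5)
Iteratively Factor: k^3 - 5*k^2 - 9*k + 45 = (k - 5)*(k^2 - 9) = (k - 5)*(k - 3)*(k + 3)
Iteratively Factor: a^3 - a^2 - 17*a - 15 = (a + 1)*(a^2 - 2*a - 15) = (a + 1)*(a + 3)*(a - 5)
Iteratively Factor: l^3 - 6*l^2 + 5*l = (l - 1)*(l^2 - 5*l) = l*(l - 1)*(l - 5)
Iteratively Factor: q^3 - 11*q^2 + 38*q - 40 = (q - 5)*(q^2 - 6*q + 8) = (q - 5)*(q - 2)*(q - 4)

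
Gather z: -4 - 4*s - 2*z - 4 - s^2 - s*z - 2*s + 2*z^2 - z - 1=-s^2 - 6*s + 2*z^2 + z*(-s - 3) - 9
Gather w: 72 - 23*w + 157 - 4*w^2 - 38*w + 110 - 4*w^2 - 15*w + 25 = -8*w^2 - 76*w + 364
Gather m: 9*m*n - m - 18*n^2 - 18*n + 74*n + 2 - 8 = m*(9*n - 1) - 18*n^2 + 56*n - 6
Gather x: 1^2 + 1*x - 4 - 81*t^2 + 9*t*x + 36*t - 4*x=-81*t^2 + 36*t + x*(9*t - 3) - 3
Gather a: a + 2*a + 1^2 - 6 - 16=3*a - 21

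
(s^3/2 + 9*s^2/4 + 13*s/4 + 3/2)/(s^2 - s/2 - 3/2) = (2*s^2 + 7*s + 6)/(2*(2*s - 3))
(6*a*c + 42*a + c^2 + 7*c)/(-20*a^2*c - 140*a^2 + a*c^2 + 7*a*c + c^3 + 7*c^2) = (-6*a - c)/(20*a^2 - a*c - c^2)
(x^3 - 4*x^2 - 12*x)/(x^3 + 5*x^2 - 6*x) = (x^2 - 4*x - 12)/(x^2 + 5*x - 6)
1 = 1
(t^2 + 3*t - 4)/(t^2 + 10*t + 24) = (t - 1)/(t + 6)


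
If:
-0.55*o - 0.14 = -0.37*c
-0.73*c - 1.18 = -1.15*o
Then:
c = 33.75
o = 22.45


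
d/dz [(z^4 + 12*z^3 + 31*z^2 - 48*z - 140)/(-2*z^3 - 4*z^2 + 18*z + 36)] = (-z^4 + 38*z^2 + 40*z + 99)/(2*(z^4 - 18*z^2 + 81))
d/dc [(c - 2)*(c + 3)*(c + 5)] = 3*c^2 + 12*c - 1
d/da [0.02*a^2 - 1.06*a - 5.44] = 0.04*a - 1.06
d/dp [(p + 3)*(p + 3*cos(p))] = p - (p + 3)*(3*sin(p) - 1) + 3*cos(p)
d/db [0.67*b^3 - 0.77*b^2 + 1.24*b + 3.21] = 2.01*b^2 - 1.54*b + 1.24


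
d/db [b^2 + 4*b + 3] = 2*b + 4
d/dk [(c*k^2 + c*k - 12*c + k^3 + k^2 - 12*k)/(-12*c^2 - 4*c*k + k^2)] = (2*(2*c - k)*(c*k^2 + c*k - 12*c + k^3 + k^2 - 12*k) + (12*c^2 + 4*c*k - k^2)*(-2*c*k - c - 3*k^2 - 2*k + 12))/(12*c^2 + 4*c*k - k^2)^2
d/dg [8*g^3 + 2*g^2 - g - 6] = 24*g^2 + 4*g - 1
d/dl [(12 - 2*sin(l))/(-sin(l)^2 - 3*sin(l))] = 2*(-cos(l) + 12/tan(l) + 18*cos(l)/sin(l)^2)/(sin(l) + 3)^2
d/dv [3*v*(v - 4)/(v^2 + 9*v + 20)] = 3*(13*v^2 + 40*v - 80)/(v^4 + 18*v^3 + 121*v^2 + 360*v + 400)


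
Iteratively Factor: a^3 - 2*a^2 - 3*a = (a)*(a^2 - 2*a - 3) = a*(a + 1)*(a - 3)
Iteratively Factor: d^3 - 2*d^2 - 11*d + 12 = (d - 1)*(d^2 - d - 12) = (d - 1)*(d + 3)*(d - 4)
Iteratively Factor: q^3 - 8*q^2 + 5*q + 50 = (q + 2)*(q^2 - 10*q + 25) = (q - 5)*(q + 2)*(q - 5)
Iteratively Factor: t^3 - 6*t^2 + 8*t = (t)*(t^2 - 6*t + 8) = t*(t - 2)*(t - 4)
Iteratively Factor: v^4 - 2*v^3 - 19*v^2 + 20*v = (v + 4)*(v^3 - 6*v^2 + 5*v) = (v - 5)*(v + 4)*(v^2 - v) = v*(v - 5)*(v + 4)*(v - 1)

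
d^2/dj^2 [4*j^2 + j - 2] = 8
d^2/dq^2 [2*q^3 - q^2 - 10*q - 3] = 12*q - 2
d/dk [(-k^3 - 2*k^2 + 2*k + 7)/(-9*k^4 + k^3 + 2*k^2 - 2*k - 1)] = 3*(-3*k^6 - 12*k^5 + 18*k^4 + 84*k^3 - 6*k^2 - 8*k + 4)/(81*k^8 - 18*k^7 - 35*k^6 + 40*k^5 + 18*k^4 - 10*k^3 + 4*k + 1)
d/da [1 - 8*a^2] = -16*a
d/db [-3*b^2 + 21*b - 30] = 21 - 6*b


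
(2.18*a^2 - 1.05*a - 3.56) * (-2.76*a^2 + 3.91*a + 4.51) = -6.0168*a^4 + 11.4218*a^3 + 15.5519*a^2 - 18.6551*a - 16.0556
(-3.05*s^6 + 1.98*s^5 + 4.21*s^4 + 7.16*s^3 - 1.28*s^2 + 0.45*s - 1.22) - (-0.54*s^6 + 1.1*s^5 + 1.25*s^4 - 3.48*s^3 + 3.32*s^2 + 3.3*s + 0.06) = -2.51*s^6 + 0.88*s^5 + 2.96*s^4 + 10.64*s^3 - 4.6*s^2 - 2.85*s - 1.28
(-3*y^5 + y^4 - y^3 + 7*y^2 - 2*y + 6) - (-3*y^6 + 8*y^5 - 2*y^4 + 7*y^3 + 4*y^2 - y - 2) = 3*y^6 - 11*y^5 + 3*y^4 - 8*y^3 + 3*y^2 - y + 8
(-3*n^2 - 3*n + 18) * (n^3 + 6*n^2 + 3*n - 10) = -3*n^5 - 21*n^4 - 9*n^3 + 129*n^2 + 84*n - 180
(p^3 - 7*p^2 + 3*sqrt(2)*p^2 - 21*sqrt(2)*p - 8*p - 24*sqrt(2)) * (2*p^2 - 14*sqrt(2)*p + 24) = 2*p^5 - 14*p^4 - 8*sqrt(2)*p^4 - 76*p^3 + 56*sqrt(2)*p^3 + 136*sqrt(2)*p^2 + 420*p^2 - 504*sqrt(2)*p + 480*p - 576*sqrt(2)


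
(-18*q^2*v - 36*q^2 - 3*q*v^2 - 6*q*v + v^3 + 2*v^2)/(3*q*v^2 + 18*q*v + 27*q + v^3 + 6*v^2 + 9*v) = (-6*q*v - 12*q + v^2 + 2*v)/(v^2 + 6*v + 9)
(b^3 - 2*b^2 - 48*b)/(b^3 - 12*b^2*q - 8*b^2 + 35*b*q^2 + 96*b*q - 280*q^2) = b*(b + 6)/(b^2 - 12*b*q + 35*q^2)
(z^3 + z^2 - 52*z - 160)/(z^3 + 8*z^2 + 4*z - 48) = (z^2 - 3*z - 40)/(z^2 + 4*z - 12)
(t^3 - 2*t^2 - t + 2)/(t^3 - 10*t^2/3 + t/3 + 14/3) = 3*(t - 1)/(3*t - 7)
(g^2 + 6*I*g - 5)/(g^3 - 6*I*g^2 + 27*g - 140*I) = (g + I)/(g^2 - 11*I*g - 28)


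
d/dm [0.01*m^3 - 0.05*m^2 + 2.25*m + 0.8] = 0.03*m^2 - 0.1*m + 2.25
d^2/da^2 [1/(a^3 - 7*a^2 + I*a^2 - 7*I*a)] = 2*(a*(-3*a + 7 - I)*(a^2 - 7*a + I*a - 7*I) + (3*a^2 - 14*a + 2*I*a - 7*I)^2)/(a^3*(a^2 - 7*a + I*a - 7*I)^3)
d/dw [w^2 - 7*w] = 2*w - 7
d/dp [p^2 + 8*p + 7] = 2*p + 8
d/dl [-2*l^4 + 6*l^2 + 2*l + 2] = -8*l^3 + 12*l + 2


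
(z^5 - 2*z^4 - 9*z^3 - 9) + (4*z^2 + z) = z^5 - 2*z^4 - 9*z^3 + 4*z^2 + z - 9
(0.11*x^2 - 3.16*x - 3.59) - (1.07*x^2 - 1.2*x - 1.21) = -0.96*x^2 - 1.96*x - 2.38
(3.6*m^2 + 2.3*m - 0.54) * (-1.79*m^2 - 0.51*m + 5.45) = -6.444*m^4 - 5.953*m^3 + 19.4136*m^2 + 12.8104*m - 2.943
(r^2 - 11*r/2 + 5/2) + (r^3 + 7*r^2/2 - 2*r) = r^3 + 9*r^2/2 - 15*r/2 + 5/2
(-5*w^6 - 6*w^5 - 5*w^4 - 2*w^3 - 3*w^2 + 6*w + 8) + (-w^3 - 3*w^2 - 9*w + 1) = -5*w^6 - 6*w^5 - 5*w^4 - 3*w^3 - 6*w^2 - 3*w + 9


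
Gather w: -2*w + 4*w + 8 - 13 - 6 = 2*w - 11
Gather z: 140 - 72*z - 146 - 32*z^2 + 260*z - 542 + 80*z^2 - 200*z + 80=48*z^2 - 12*z - 468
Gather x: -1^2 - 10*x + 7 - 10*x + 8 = 14 - 20*x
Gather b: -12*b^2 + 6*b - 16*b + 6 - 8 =-12*b^2 - 10*b - 2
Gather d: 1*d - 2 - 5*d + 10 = 8 - 4*d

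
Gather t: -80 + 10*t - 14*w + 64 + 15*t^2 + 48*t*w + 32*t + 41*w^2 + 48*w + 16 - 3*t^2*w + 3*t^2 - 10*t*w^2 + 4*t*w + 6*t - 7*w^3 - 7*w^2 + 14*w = t^2*(18 - 3*w) + t*(-10*w^2 + 52*w + 48) - 7*w^3 + 34*w^2 + 48*w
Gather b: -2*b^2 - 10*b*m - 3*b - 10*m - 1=-2*b^2 + b*(-10*m - 3) - 10*m - 1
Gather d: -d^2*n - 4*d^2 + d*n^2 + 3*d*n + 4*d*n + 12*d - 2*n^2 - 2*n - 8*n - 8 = d^2*(-n - 4) + d*(n^2 + 7*n + 12) - 2*n^2 - 10*n - 8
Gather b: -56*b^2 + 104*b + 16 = -56*b^2 + 104*b + 16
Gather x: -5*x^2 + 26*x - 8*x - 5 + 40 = -5*x^2 + 18*x + 35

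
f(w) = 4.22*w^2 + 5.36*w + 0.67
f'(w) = 8.44*w + 5.36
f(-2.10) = 8.02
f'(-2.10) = -12.36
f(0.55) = 4.89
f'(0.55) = 10.00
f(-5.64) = 104.68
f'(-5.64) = -42.24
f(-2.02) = 7.06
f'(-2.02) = -11.69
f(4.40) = 105.95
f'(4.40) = 42.50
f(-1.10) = -0.12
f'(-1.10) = -3.92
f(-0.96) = -0.59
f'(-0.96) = -2.74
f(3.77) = 80.86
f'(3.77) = 37.18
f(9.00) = 390.73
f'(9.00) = 81.32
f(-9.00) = 294.25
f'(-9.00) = -70.60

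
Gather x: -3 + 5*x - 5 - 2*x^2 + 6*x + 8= -2*x^2 + 11*x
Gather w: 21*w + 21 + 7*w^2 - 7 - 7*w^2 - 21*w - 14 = 0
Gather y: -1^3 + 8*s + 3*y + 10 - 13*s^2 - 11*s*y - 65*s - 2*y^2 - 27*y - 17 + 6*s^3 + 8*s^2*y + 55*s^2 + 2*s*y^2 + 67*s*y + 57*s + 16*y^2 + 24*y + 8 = 6*s^3 + 42*s^2 + y^2*(2*s + 14) + y*(8*s^2 + 56*s)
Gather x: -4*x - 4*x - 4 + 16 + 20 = 32 - 8*x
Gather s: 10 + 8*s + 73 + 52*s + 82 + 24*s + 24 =84*s + 189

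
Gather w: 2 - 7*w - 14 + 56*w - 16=49*w - 28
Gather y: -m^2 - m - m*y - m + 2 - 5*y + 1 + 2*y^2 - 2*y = -m^2 - 2*m + 2*y^2 + y*(-m - 7) + 3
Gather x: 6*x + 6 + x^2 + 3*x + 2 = x^2 + 9*x + 8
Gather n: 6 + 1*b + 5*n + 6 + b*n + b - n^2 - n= 2*b - n^2 + n*(b + 4) + 12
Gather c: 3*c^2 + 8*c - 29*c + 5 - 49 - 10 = 3*c^2 - 21*c - 54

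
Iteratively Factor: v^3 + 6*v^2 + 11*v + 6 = (v + 1)*(v^2 + 5*v + 6) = (v + 1)*(v + 2)*(v + 3)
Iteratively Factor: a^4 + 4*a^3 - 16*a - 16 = (a + 2)*(a^3 + 2*a^2 - 4*a - 8) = (a + 2)^2*(a^2 - 4) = (a - 2)*(a + 2)^2*(a + 2)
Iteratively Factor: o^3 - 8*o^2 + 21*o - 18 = (o - 3)*(o^2 - 5*o + 6) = (o - 3)*(o - 2)*(o - 3)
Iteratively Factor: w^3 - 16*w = (w + 4)*(w^2 - 4*w) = w*(w + 4)*(w - 4)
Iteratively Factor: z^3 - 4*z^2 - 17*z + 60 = (z - 3)*(z^2 - z - 20) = (z - 5)*(z - 3)*(z + 4)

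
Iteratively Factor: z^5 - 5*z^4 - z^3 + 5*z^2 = (z - 5)*(z^4 - z^2) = (z - 5)*(z + 1)*(z^3 - z^2) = z*(z - 5)*(z + 1)*(z^2 - z) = z*(z - 5)*(z - 1)*(z + 1)*(z)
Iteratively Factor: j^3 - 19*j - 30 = (j - 5)*(j^2 + 5*j + 6) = (j - 5)*(j + 2)*(j + 3)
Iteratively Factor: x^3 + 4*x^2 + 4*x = (x + 2)*(x^2 + 2*x) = x*(x + 2)*(x + 2)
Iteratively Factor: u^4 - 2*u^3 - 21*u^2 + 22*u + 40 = (u - 5)*(u^3 + 3*u^2 - 6*u - 8) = (u - 5)*(u + 1)*(u^2 + 2*u - 8) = (u - 5)*(u + 1)*(u + 4)*(u - 2)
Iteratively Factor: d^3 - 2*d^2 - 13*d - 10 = (d + 1)*(d^2 - 3*d - 10) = (d - 5)*(d + 1)*(d + 2)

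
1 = 1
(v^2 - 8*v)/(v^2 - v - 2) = v*(8 - v)/(-v^2 + v + 2)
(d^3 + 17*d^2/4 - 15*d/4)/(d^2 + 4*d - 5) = d*(4*d - 3)/(4*(d - 1))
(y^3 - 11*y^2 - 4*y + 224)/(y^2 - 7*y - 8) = (y^2 - 3*y - 28)/(y + 1)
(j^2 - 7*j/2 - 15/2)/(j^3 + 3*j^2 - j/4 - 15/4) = 2*(j - 5)/(2*j^2 + 3*j - 5)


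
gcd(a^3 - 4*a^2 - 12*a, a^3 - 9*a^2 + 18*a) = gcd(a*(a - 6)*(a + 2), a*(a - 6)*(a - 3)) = a^2 - 6*a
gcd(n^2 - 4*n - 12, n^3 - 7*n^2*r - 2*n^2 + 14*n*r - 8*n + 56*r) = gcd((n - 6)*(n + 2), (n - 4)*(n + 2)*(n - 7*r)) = n + 2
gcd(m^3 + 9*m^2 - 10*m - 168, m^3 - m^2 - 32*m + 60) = m + 6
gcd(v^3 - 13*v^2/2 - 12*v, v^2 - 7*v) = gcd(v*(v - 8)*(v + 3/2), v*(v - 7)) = v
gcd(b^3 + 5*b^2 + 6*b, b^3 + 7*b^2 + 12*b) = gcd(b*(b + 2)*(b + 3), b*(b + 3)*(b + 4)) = b^2 + 3*b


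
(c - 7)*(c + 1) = c^2 - 6*c - 7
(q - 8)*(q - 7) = q^2 - 15*q + 56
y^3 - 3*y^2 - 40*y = y*(y - 8)*(y + 5)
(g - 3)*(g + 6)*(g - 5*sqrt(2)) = g^3 - 5*sqrt(2)*g^2 + 3*g^2 - 15*sqrt(2)*g - 18*g + 90*sqrt(2)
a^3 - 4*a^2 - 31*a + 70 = (a - 7)*(a - 2)*(a + 5)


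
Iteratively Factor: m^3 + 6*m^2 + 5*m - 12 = (m - 1)*(m^2 + 7*m + 12) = (m - 1)*(m + 3)*(m + 4)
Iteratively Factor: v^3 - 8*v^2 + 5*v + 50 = (v - 5)*(v^2 - 3*v - 10) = (v - 5)*(v + 2)*(v - 5)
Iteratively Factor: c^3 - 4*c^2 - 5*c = (c + 1)*(c^2 - 5*c) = c*(c + 1)*(c - 5)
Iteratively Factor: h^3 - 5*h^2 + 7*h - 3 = (h - 1)*(h^2 - 4*h + 3) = (h - 1)^2*(h - 3)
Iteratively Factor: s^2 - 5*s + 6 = (s - 3)*(s - 2)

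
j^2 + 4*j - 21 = (j - 3)*(j + 7)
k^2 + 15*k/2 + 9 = (k + 3/2)*(k + 6)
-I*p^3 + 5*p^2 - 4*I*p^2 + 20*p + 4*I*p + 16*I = (p + 4)*(p + 4*I)*(-I*p + 1)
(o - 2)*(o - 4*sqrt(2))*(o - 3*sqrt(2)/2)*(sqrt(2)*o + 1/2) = sqrt(2)*o^4 - 21*o^3/2 - 2*sqrt(2)*o^3 + 37*sqrt(2)*o^2/4 + 21*o^2 - 37*sqrt(2)*o/2 + 6*o - 12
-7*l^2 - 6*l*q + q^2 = (-7*l + q)*(l + q)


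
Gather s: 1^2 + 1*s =s + 1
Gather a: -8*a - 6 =-8*a - 6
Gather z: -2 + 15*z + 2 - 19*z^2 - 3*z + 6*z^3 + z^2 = 6*z^3 - 18*z^2 + 12*z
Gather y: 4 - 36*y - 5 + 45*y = 9*y - 1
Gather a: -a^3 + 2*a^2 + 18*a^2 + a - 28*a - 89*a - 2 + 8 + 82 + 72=-a^3 + 20*a^2 - 116*a + 160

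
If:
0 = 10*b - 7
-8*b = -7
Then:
No Solution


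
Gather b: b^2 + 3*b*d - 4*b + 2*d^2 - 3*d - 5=b^2 + b*(3*d - 4) + 2*d^2 - 3*d - 5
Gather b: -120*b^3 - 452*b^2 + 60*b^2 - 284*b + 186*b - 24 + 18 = -120*b^3 - 392*b^2 - 98*b - 6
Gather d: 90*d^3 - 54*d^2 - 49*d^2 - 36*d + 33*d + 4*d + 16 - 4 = 90*d^3 - 103*d^2 + d + 12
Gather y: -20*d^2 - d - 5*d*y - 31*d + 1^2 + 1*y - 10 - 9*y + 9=-20*d^2 - 32*d + y*(-5*d - 8)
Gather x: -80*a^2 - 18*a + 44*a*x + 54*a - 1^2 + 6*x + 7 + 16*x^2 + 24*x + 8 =-80*a^2 + 36*a + 16*x^2 + x*(44*a + 30) + 14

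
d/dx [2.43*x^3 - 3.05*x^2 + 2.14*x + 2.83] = 7.29*x^2 - 6.1*x + 2.14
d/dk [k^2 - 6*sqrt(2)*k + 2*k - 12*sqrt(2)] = 2*k - 6*sqrt(2) + 2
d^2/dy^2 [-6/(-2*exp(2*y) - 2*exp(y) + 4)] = 3*(2*(2*exp(y) + 1)^2*exp(y) - (4*exp(y) + 1)*(exp(2*y) + exp(y) - 2))*exp(y)/(exp(2*y) + exp(y) - 2)^3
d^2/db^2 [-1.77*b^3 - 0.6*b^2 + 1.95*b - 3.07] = -10.62*b - 1.2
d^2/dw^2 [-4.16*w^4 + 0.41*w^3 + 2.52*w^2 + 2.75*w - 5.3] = -49.92*w^2 + 2.46*w + 5.04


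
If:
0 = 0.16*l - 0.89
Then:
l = 5.56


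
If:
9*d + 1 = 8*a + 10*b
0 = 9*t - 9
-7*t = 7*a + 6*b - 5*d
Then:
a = -2*d/11 - 38/11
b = 23*d/22 + 63/22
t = 1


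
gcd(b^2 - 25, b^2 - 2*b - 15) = b - 5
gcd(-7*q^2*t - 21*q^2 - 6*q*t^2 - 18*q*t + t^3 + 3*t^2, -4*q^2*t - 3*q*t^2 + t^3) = q + t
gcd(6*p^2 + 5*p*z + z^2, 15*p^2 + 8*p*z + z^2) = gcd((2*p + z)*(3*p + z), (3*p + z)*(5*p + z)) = 3*p + z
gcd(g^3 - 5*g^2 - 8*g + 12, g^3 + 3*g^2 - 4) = g^2 + g - 2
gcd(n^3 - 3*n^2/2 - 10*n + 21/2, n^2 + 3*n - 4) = n - 1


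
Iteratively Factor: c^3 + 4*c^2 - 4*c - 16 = (c + 2)*(c^2 + 2*c - 8) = (c + 2)*(c + 4)*(c - 2)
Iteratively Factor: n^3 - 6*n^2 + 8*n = (n - 2)*(n^2 - 4*n) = (n - 4)*(n - 2)*(n)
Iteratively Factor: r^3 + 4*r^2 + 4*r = (r)*(r^2 + 4*r + 4) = r*(r + 2)*(r + 2)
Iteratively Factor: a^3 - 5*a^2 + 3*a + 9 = (a - 3)*(a^2 - 2*a - 3) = (a - 3)^2*(a + 1)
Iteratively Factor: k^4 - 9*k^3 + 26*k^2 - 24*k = (k - 2)*(k^3 - 7*k^2 + 12*k) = k*(k - 2)*(k^2 - 7*k + 12) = k*(k - 3)*(k - 2)*(k - 4)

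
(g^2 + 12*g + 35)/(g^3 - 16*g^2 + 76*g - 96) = (g^2 + 12*g + 35)/(g^3 - 16*g^2 + 76*g - 96)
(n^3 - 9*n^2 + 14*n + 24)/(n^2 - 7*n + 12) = (n^2 - 5*n - 6)/(n - 3)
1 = 1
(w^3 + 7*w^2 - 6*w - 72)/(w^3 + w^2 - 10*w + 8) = (w^2 + 3*w - 18)/(w^2 - 3*w + 2)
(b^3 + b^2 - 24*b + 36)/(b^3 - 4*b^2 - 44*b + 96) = (b - 3)/(b - 8)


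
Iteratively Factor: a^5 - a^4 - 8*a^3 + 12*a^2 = (a - 2)*(a^4 + a^3 - 6*a^2) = a*(a - 2)*(a^3 + a^2 - 6*a) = a*(a - 2)*(a + 3)*(a^2 - 2*a) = a*(a - 2)^2*(a + 3)*(a)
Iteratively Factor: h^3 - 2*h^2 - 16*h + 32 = (h + 4)*(h^2 - 6*h + 8) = (h - 4)*(h + 4)*(h - 2)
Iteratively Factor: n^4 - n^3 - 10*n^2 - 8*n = (n + 1)*(n^3 - 2*n^2 - 8*n) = n*(n + 1)*(n^2 - 2*n - 8) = n*(n - 4)*(n + 1)*(n + 2)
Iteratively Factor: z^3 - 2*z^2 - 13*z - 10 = (z + 1)*(z^2 - 3*z - 10) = (z + 1)*(z + 2)*(z - 5)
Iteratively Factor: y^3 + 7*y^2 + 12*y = (y + 4)*(y^2 + 3*y) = (y + 3)*(y + 4)*(y)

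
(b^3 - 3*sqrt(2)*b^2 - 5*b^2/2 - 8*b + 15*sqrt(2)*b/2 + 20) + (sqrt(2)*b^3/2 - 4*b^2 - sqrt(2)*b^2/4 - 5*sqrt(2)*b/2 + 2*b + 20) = sqrt(2)*b^3/2 + b^3 - 13*b^2/2 - 13*sqrt(2)*b^2/4 - 6*b + 5*sqrt(2)*b + 40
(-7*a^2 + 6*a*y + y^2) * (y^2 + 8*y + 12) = -7*a^2*y^2 - 56*a^2*y - 84*a^2 + 6*a*y^3 + 48*a*y^2 + 72*a*y + y^4 + 8*y^3 + 12*y^2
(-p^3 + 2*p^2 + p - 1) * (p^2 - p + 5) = -p^5 + 3*p^4 - 6*p^3 + 8*p^2 + 6*p - 5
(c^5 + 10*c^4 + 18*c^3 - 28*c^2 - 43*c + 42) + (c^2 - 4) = c^5 + 10*c^4 + 18*c^3 - 27*c^2 - 43*c + 38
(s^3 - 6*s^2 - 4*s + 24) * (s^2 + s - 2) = s^5 - 5*s^4 - 12*s^3 + 32*s^2 + 32*s - 48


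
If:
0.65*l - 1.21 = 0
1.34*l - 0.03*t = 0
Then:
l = 1.86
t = 83.15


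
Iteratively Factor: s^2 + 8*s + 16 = (s + 4)*(s + 4)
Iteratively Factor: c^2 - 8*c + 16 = (c - 4)*(c - 4)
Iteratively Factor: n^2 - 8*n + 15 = (n - 5)*(n - 3)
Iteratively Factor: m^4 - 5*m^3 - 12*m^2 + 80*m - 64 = (m - 4)*(m^3 - m^2 - 16*m + 16) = (m - 4)^2*(m^2 + 3*m - 4) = (m - 4)^2*(m - 1)*(m + 4)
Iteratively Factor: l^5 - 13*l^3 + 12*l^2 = (l)*(l^4 - 13*l^2 + 12*l) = l*(l - 3)*(l^3 + 3*l^2 - 4*l) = l*(l - 3)*(l + 4)*(l^2 - l) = l*(l - 3)*(l - 1)*(l + 4)*(l)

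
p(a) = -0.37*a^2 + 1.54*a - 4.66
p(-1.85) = -8.78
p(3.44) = -3.74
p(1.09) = -3.42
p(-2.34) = -10.29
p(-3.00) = -12.61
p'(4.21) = -1.58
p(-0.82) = -6.17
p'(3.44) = -1.01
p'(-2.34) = 3.27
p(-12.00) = -76.42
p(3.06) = -3.41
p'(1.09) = 0.73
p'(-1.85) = 2.91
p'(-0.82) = 2.15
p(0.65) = -3.82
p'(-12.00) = 10.42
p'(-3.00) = 3.76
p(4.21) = -4.73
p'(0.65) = 1.06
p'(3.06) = -0.72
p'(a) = 1.54 - 0.74*a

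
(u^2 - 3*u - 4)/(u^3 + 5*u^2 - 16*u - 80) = (u + 1)/(u^2 + 9*u + 20)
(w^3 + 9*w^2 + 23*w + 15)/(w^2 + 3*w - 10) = (w^2 + 4*w + 3)/(w - 2)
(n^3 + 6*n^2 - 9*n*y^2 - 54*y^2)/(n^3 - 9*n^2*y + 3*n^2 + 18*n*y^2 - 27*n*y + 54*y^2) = (-n^2 - 3*n*y - 6*n - 18*y)/(-n^2 + 6*n*y - 3*n + 18*y)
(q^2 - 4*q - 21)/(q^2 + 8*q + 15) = (q - 7)/(q + 5)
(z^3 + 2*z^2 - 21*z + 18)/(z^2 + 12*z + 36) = (z^2 - 4*z + 3)/(z + 6)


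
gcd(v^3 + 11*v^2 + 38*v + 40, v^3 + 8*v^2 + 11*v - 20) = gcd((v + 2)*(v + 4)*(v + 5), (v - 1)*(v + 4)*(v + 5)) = v^2 + 9*v + 20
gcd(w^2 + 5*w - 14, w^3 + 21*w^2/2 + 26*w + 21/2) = w + 7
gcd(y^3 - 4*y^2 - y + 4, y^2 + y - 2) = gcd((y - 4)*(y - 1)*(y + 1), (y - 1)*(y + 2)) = y - 1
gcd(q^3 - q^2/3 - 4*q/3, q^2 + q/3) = q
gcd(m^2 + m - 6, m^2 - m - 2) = m - 2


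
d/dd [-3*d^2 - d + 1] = -6*d - 1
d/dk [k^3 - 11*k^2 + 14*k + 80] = 3*k^2 - 22*k + 14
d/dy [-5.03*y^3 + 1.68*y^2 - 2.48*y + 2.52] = -15.09*y^2 + 3.36*y - 2.48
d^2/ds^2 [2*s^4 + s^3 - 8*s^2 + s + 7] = 24*s^2 + 6*s - 16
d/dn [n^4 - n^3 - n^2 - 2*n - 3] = 4*n^3 - 3*n^2 - 2*n - 2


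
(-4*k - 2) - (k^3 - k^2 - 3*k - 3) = -k^3 + k^2 - k + 1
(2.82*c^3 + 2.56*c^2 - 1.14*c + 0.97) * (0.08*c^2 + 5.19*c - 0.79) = 0.2256*c^5 + 14.8406*c^4 + 10.9674*c^3 - 7.8614*c^2 + 5.9349*c - 0.7663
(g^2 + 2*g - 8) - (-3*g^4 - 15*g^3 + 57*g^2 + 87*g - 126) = 3*g^4 + 15*g^3 - 56*g^2 - 85*g + 118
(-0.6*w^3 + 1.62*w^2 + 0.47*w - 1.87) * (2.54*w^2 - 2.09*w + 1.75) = -1.524*w^5 + 5.3688*w^4 - 3.242*w^3 - 2.8971*w^2 + 4.7308*w - 3.2725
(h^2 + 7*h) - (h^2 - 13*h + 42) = 20*h - 42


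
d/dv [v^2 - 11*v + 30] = 2*v - 11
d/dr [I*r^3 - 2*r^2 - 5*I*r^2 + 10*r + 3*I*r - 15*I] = 3*I*r^2 - 4*r - 10*I*r + 10 + 3*I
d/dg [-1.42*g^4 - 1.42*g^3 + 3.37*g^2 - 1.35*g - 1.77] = -5.68*g^3 - 4.26*g^2 + 6.74*g - 1.35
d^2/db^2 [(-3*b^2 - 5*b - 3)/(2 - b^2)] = 2*(5*b^3 + 27*b^2 + 30*b + 18)/(b^6 - 6*b^4 + 12*b^2 - 8)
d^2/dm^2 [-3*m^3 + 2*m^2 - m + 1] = 4 - 18*m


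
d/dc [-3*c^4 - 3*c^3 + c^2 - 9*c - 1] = -12*c^3 - 9*c^2 + 2*c - 9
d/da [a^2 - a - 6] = 2*a - 1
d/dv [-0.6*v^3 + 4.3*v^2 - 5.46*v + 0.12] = -1.8*v^2 + 8.6*v - 5.46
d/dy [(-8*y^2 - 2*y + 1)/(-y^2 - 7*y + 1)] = (54*y^2 - 14*y + 5)/(y^4 + 14*y^3 + 47*y^2 - 14*y + 1)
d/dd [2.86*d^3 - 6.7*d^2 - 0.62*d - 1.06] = 8.58*d^2 - 13.4*d - 0.62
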